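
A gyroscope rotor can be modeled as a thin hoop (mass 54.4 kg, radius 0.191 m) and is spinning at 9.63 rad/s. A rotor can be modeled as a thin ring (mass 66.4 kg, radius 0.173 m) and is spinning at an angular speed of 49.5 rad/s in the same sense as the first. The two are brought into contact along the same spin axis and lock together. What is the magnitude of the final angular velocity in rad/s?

No external torque acts about the common axis, so total angular momentum is conserved.
Moments of inertia: I_A = (54.4)(0.191)² = 1.985 kg·m²; I_B = (66.4)(0.173)² = 1.987 kg·m².
Taking A's sense as positive: L = (1.985)(9.63) + (1.987)(49.5) = 117.5 kg·m²·rad/s.
Combined I = 1.985 + 1.987 = 3.972 kg·m².
ω_f = L / I = 117.5 / 3.972 = 29.58 rad/s.

|ω_f| ≈ 29.6 rad/s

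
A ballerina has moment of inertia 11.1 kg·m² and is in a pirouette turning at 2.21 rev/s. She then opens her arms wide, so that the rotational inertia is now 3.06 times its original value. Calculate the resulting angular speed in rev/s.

ω₂ ≈ 0.722 rev/s

No external torque acts about the spin axis, so angular momentum is conserved.
I₂ = 3.06 × 11.1 = 33.97 kg·m².
ω₂ = I₁ω₁ / I₂ = (11.10)(2.21 rev/s) / (33.97) = 0.7222 rev/s.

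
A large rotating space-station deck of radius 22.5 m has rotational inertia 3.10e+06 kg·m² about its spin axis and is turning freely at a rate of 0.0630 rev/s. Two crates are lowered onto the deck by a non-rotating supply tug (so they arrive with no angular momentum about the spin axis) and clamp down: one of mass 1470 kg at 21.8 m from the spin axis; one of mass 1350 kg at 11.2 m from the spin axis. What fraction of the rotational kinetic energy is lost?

fraction ≈ 0.219

The added mass arrives with no angular momentum about the spin axis, and any external torque about the spin axis is negligible, so the system's angular momentum is conserved.
Added inertia Σmr² = (1470)(21.8)² + (1350)(11.2)² = 8.679e+05 kg·m²; I_f = 3.100e+06 + 8.679e+05 = 3.968e+06 kg·m².
ω_f = I_p ω_i / I_f = (3.100e+06)(0.0630) / 3.968e+06 = 0.04922 rev/s.
KE_i = ½(3.100e+06)(0.3958 rad/s)² = 2.429e+05 J; KE_f = ½(3.968e+06)(0.3093)² = 1.897e+05 J.
Fraction lost = 0.2187.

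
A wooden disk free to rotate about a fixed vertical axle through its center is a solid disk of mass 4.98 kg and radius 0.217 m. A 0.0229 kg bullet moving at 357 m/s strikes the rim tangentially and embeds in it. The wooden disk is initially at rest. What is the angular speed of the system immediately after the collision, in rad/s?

The axle reaction passes through the axle and exerts no torque about it; angular momentum about the axle is conserved through the impact.
I_p = ½(4.98)(0.217)² = 0.1173 kg·m². Taking the sense of the bullet's angular momentum as positive, L_{bullet} = m v R = (0.0229)(357)(0.217) = 1.774 kg·m²/s.
L_i = 0 + 1.774 = 1.774 kg·m²/s.
After sticking, I_f = I_p + m R² = 0.1173 + (0.0229)(0.217)² = 0.1183 kg·m².
ω_f = L_i / I_f = 1.774 / 0.1183 = 14.99 rad/s.

|ω_f| ≈ 15.0 rad/s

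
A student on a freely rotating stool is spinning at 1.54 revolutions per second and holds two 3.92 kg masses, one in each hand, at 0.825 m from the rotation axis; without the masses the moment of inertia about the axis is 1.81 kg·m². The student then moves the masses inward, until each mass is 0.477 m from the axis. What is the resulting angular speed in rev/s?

With no external torque about the axis, L is conserved: I₁ω₁ = I₂ω₂.
I₁ = 1.81 + 2(3.92)(0.825)² = 7.146 kg·m²; I₂ = 1.81 + 2(3.92)(0.477)² = 3.594 kg·m².
ω₂ = I₁ω₁ / I₂ = (7.146)(1.54 rev/s) / (3.594) = 3.062 rev/s.

ω₂ ≈ 3.06 rev/s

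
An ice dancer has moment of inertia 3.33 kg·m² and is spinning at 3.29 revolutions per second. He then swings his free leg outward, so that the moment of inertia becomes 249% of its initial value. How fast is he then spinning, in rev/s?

ω₂ ≈ 1.32 rev/s

With no external torque about the axis, L is conserved: I₁ω₁ = I₂ω₂.
I₂ = 2.49 × 3.33 = 8.292 kg·m².
ω₂ = I₁ω₁ / I₂ = (3.330)(3.29 rev/s) / (8.292) = 1.321 rev/s.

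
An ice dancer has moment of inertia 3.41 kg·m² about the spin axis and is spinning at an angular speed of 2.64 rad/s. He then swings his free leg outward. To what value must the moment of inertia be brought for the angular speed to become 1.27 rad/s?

Angular momentum about the spin axis is conserved since the torque about it is zero.
I₂ = I₁ω₁ / ω₂ = (3.41)(2.64) / (1.27) = 7.089 kg·m².

I₂ ≈ 7.09 kg·m²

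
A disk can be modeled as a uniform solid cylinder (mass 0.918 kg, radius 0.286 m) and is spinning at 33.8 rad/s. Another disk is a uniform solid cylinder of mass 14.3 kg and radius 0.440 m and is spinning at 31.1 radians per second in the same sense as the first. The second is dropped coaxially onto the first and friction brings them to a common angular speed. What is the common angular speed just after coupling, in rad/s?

|ω_f| ≈ 31.2 rad/s

No external torque acts about the common axis, so total angular momentum is conserved.
Moments of inertia: I_A = ½(0.918)(0.286)² = 0.03754 kg·m²; I_B = ½(14.3)(0.440)² = 1.384 kg·m².
Taking A's sense as positive: L = (0.03754)(33.8) + (1.384)(31.1) = 44.32 kg·m²·rad/s.
Combined I = 0.03754 + 1.384 = 1.422 kg·m².
ω_f = L / I = 44.32 / 1.422 = 31.17 rad/s.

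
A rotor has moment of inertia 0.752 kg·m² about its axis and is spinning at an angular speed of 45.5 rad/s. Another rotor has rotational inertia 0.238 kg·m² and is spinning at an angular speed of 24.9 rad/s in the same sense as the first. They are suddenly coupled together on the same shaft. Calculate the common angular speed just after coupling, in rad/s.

|ω_f| ≈ 40.5 rad/s

The coupling torques are internal; angular momentum about the shared axis is conserved.
Taking A's sense as positive: L = (0.7520)(45.5) + (0.2380)(24.9) = 40.14 kg·m²·rad/s.
Combined I = 0.7520 + 0.2380 = 0.9900 kg·m².
ω_f = L / I = 40.14 / 0.9900 = 40.55 rad/s.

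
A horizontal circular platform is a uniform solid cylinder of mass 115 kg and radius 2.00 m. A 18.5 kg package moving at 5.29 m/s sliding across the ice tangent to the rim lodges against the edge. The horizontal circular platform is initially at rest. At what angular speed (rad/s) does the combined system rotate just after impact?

|ω_f| ≈ 0.644 rad/s

The axle reaction passes through the central axle and exerts no torque about it; angular momentum about the central axle is conserved through the impact.
I_p = ½(115)(2.00)² = 230.0 kg·m². Taking the sense of the package's angular momentum as positive, L_{package} = m v R = (18.5)(5.29)(2.00) = 195.7 kg·m²/s.
L_i = 0 + 195.7 = 195.7 kg·m²/s.
After sticking, I_f = I_p + m R² = 230.0 + (18.5)(2.00)² = 304.0 kg·m².
ω_f = L_i / I_f = 195.7 / 304.0 = 0.6438 rad/s.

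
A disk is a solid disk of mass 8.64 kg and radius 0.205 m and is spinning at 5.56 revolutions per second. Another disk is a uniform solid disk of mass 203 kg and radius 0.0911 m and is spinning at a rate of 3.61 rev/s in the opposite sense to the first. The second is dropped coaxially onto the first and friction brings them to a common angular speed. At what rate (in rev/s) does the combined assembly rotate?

The coupling torques are internal; angular momentum about the shared axis is conserved.
Moments of inertia: I_A = ½(8.64)(0.205)² = 0.1815 kg·m²; I_B = ½(203)(0.0911)² = 0.8424 kg·m².
Taking A's sense as positive: L = (0.1815)(5.56) − (0.8424)(3.61) = -2.032 kg·m²·rev/s.
Combined I = 0.1815 + 0.8424 = 1.024 kg·m².
ω_f = L / I = -2.032 / 1.024 = -1.984 rev/s.

|ω_f| ≈ 1.98 rev/s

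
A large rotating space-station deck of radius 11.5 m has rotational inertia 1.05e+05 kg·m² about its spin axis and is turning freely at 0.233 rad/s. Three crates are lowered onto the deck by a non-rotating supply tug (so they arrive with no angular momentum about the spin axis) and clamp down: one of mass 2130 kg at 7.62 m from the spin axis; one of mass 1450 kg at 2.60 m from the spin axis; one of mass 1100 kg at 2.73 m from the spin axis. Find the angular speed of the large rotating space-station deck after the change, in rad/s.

The added mass arrives with no angular momentum about the spin axis, and any external torque about the spin axis is negligible, so the system's angular momentum is conserved.
Added inertia Σmr² = (2130)(7.62)² + (1450)(2.60)² + (1100)(2.73)² = 1.417e+05 kg·m²; I_f = 1.050e+05 + 1.417e+05 = 2.467e+05 kg·m².
ω_f = I_p ω_i / I_f = (1.050e+05)(0.233) / 2.467e+05 = 0.09918 rad/s.

ω_f ≈ 0.0992 rad/s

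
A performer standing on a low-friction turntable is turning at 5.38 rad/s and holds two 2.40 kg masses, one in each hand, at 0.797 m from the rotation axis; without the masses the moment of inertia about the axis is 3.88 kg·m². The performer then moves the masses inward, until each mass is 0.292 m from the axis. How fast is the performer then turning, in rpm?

ω₂ ≈ 83.0 rpm

No external torque acts about the spin axis, so angular momentum is conserved.
I₁ = 3.88 + 2(2.40)(0.797)² = 6.929 kg·m²; I₂ = 3.88 + 2(2.40)(0.292)² = 4.289 kg·m².
ω₂ = I₁ω₁ / I₂ = (6.929)(5.38 rad/s) / (4.289) = 8.691 rad/s = 82.99 rpm.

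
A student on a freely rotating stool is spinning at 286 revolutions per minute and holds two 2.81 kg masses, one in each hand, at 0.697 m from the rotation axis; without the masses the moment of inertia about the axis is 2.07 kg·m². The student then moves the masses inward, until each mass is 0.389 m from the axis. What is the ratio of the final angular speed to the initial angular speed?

No external torque acts about the spin axis, so angular momentum is conserved.
I₁ = 2.07 + 2(2.81)(0.697)² = 4.800 kg·m²; I₂ = 2.07 + 2(2.81)(0.389)² = 2.920 kg·m².
ω₂/ω₁ = I₁/I₂ = 4.800 / 2.920 = 1.644.

ω₂/ω₁ ≈ 1.64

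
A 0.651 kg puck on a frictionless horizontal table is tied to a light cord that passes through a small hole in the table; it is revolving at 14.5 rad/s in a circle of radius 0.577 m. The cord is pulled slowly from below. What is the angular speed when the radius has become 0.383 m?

No torque about the axis ⇒ m r₁² ω₁ = m r₂² ω₂.
ω₂ = ω₁ (r₁/r₂)² = (14.5)(0.577/0.383)² = 32.91 rad/s.

ω₂ ≈ 32.9 rad/s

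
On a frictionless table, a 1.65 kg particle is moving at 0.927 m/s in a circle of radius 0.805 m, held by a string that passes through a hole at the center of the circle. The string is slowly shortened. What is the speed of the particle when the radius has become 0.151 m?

The only horizontal force on the mass is along the cord (radial), so it exerts no torque about the hole and angular momentum m v r is conserved.
v₂ = v₁ r₁ / r₂ = (0.927)(0.805) / (0.151) = 4.942 m/s.

v₂ ≈ 4.94 m/s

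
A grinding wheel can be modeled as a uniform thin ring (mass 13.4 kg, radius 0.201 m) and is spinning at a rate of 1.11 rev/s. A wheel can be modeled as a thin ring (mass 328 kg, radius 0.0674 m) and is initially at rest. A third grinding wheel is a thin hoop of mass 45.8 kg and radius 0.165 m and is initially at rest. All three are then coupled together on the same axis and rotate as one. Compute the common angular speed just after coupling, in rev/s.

|ω_f| ≈ 0.183 rev/s

No external torque acts about the common axis, so total angular momentum is conserved.
Moments of inertia: I_A = (13.4)(0.201)² = 0.5414 kg·m²; I_B = (328)(0.0674)² = 1.490 kg·m²; I_C = (45.8)(0.165)² = 1.247 kg·m².
Taking A's sense as positive: L = (0.5414)(1.11) = 0.6009 kg·m²·rev/s.
Combined I = 0.5414 + 1.490 + 1.247 = 3.278 kg·m².
ω_f = L / I = 0.6009 / 3.278 = 0.1833 rev/s.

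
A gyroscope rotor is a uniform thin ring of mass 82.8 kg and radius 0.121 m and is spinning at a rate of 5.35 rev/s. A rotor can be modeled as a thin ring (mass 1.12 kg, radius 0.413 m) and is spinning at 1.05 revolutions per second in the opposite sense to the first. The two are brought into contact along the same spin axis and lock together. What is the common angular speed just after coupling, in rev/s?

|ω_f| ≈ 4.48 rev/s

No external torque acts about the common axis, so total angular momentum is conserved.
Moments of inertia: I_A = (82.8)(0.121)² = 1.212 kg·m²; I_B = (1.12)(0.413)² = 0.1910 kg·m².
Taking A's sense as positive: L = (1.212)(5.35) − (0.1910)(1.05) = 6.285 kg·m²·rev/s.
Combined I = 1.212 + 0.1910 = 1.403 kg·m².
ω_f = L / I = 6.285 / 1.403 = 4.479 rev/s.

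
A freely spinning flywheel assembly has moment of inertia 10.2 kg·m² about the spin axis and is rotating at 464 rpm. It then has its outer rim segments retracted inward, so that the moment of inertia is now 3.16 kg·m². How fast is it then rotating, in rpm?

ω₂ ≈ 1500 rpm

No external torque acts about the spin axis, so angular momentum is conserved.
ω₂ = I₁ω₁ / I₂ = (10.20)(464 rpm) / (3.160) = 1498 rpm.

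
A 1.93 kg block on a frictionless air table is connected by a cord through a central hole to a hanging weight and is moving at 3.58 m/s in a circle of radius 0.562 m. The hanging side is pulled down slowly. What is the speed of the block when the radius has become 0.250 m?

v₂ ≈ 8.05 m/s

The only horizontal force on the mass is along the cord (radial), so it exerts no torque about the hole and angular momentum m v r is conserved.
v₂ = v₁ r₁ / r₂ = (3.58)(0.562) / (0.250) = 8.048 m/s.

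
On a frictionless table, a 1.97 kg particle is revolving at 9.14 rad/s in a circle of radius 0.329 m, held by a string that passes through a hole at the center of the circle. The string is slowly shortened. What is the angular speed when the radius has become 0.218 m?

No torque about the axis ⇒ m r₁² ω₁ = m r₂² ω₂.
ω₂ = ω₁ (r₁/r₂)² = (9.14)(0.329/0.218)² = 20.82 rad/s.

ω₂ ≈ 20.8 rad/s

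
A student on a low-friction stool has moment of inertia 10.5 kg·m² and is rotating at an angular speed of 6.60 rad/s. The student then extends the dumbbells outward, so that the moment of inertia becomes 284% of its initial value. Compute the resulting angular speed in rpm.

With no external torque about the axis, L is conserved: I₁ω₁ = I₂ω₂.
I₂ = 2.84 × 10.5 = 29.82 kg·m².
ω₂ = I₁ω₁ / I₂ = (10.50)(6.60 rad/s) / (29.82) = 2.324 rad/s = 22.19 rpm.

ω₂ ≈ 22.2 rpm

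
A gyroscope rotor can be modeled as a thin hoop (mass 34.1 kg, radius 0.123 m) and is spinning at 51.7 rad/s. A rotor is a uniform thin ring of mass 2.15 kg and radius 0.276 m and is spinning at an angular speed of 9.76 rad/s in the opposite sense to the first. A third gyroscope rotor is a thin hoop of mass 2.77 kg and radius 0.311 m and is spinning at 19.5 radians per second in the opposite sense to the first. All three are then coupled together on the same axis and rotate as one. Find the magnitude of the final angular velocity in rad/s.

|ω_f| ≈ 20.9 rad/s

The coupling torques are internal; angular momentum about the shared axis is conserved.
Moments of inertia: I_A = (34.1)(0.123)² = 0.5159 kg·m²; I_B = (2.15)(0.276)² = 0.1638 kg·m²; I_C = (2.77)(0.311)² = 0.2679 kg·m².
Taking A's sense as positive: L = (0.5159)(51.7) − (0.1638)(9.76) − (0.2679)(19.5) = 19.85 kg·m²·rad/s.
Combined I = 0.5159 + 0.1638 + 0.2679 = 0.9476 kg·m².
ω_f = L / I = 19.85 / 0.9476 = 20.95 rad/s.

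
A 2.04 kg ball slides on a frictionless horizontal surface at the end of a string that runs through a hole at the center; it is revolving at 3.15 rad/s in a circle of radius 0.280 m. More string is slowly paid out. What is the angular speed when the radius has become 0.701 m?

The constraining force is radial, so m r² ω about the center is conserved.
ω₂ = ω₁ (r₁/r₂)² = (3.15)(0.280/0.701)² = 0.5026 rad/s.

ω₂ ≈ 0.503 rad/s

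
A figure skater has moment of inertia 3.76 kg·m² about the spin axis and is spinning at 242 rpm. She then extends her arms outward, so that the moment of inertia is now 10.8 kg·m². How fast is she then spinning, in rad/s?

No external torque acts about the spin axis, so angular momentum is conserved.
ω₂ = I₁ω₁ / I₂ = (3.760)(242 rpm) / (10.80) = 84.25 rpm = 8.823 rad/s.

ω₂ ≈ 8.82 rad/s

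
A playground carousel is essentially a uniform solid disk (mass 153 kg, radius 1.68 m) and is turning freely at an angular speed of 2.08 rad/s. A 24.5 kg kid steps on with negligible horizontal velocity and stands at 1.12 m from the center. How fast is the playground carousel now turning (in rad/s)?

ω_f ≈ 1.82 rad/s

The added mass arrives with no angular momentum about the center, and any external torque about the center is negligible, so the system's angular momentum is conserved.
I_p = ½(153)(1.68)² = 215.9 kg·m².
Added inertia Σmr² = (24.5)(1.12)² = 30.73 kg·m²; I_f = 215.9 + 30.73 = 246.6 kg·m².
ω_f = I_p ω_i / I_f = (215.9)(2.08) / 246.6 = 1.821 rad/s.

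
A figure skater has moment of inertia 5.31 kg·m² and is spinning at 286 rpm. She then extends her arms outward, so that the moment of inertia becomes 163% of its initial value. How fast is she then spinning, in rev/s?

ω₂ ≈ 2.92 rev/s

Angular momentum about the spin axis is conserved since the torque about it is zero.
I₂ = 1.63 × 5.31 = 8.655 kg·m².
ω₂ = I₁ω₁ / I₂ = (5.310)(286 rpm) / (8.655) = 175.5 rpm = 2.924 rev/s.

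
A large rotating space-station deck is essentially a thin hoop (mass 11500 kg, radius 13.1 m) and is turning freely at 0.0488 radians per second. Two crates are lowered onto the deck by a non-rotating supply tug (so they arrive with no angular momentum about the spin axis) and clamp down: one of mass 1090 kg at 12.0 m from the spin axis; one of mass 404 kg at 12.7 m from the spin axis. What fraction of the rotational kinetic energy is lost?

fraction ≈ 0.101

The added mass arrives with no angular momentum about the spin axis, and any external torque about the spin axis is negligible, so the system's angular momentum is conserved.
I_p = (11500)(13.1)² = 1.974e+06 kg·m².
Added inertia Σmr² = (1090)(12.0)² + (404)(12.7)² = 2.221e+05 kg·m²; I_f = 1.974e+06 + 2.221e+05 = 2.196e+06 kg·m².
ω_f = I_p ω_i / I_f = (1.974e+06)(0.0488) / 2.196e+06 = 0.04386 rad/s.
KE_i = ½(1.974e+06)(0.04880 rad/s)² = 2350 J; KE_f = ½(2.196e+06)(0.04386)² = 2112 J.
Fraction lost = 0.1012.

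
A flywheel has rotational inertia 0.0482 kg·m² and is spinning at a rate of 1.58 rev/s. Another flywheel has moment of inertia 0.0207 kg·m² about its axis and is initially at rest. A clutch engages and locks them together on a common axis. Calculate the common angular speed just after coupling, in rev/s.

The coupling torques are internal; angular momentum about the shared axis is conserved.
Taking A's sense as positive: L = (0.04820)(1.58) = 0.07616 kg·m²·rev/s.
Combined I = 0.04820 + 0.02070 = 0.06890 kg·m².
ω_f = L / I = 0.07616 / 0.06890 = 1.105 rev/s.

|ω_f| ≈ 1.11 rev/s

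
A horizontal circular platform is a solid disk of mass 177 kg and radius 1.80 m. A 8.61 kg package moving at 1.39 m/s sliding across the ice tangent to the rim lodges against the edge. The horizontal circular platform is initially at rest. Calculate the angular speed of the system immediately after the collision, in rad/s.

|ω_f| ≈ 0.0685 rad/s

The axle reaction passes through the central axle and exerts no torque about it; angular momentum about the central axle is conserved through the impact.
I_p = ½(177)(1.80)² = 286.7 kg·m². Taking the sense of the package's angular momentum as positive, L_{package} = m v R = (8.61)(1.39)(1.80) = 21.54 kg·m²/s.
L_i = 0 + 21.54 = 21.54 kg·m²/s.
After sticking, I_f = I_p + m R² = 286.7 + (8.61)(1.80)² = 314.6 kg·m².
ω_f = L_i / I_f = 21.54 / 314.6 = 0.06847 rad/s.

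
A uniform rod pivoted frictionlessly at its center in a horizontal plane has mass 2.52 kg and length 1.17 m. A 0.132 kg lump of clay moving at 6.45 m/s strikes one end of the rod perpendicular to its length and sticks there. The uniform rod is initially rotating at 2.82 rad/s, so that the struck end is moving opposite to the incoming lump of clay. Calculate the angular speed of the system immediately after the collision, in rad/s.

|ω_f| ≈ 0.940 rad/s

The axle reaction passes through the pivot and exerts no torque about it; angular momentum about the pivot is conserved through the impact.
I_p = (1/12)(2.52)(1.17)² = 0.2875 kg·m². Taking the sense of the lump of clay's angular momentum as positive, L_{lump} = m v R = (0.132)(6.45)(1.17/2) = 0.4981 kg·m²/s.
L_i = −I_p ω_p + m v R = −(0.2875)(2.82) + 0.4981 = -0.3126 kg·m²/s.
After sticking, I_f = I_p + m R² = 0.2875 + (0.132)(1.17/2)² = 0.3326 kg·m².
ω_f = L_i / I_f = -0.3126 / 0.3326 = -0.9397 rad/s.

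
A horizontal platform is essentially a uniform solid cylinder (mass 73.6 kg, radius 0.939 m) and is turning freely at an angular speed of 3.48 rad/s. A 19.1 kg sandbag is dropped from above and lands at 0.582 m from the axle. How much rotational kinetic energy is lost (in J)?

energy lost ≈ 32.7 J

No external torque acts about the axle; L_before = L_after.
I_p = ½(73.6)(0.939)² = 32.45 kg·m².
Added inertia Σmr² = (19.1)(0.582)² = 6.470 kg·m²; I_f = 32.45 + 6.470 = 38.92 kg·m².
ω_f = I_p ω_i / I_f = (32.45)(3.48) / 38.92 = 2.901 rad/s.
KE_i = ½(32.45)(3.480 rad/s)² = 196.5 J; KE_f = ½(38.92)(2.901)² = 163.8 J.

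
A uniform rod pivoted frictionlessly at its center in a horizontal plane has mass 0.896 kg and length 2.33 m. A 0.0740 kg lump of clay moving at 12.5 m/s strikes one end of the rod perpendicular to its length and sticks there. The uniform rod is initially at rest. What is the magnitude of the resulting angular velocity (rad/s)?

The axle reaction passes through the pivot and exerts no torque about it; angular momentum about the pivot is conserved through the impact.
I_p = (1/12)(0.896)(2.33)² = 0.4054 kg·m². Taking the sense of the lump of clay's angular momentum as positive, L_{lump} = m v R = (0.0740)(12.5)(2.33/2) = 1.078 kg·m²/s.
L_i = 0 + 1.078 = 1.078 kg·m²/s.
After sticking, I_f = I_p + m R² = 0.4054 + (0.0740)(2.33/2)² = 0.5058 kg·m².
ω_f = L_i / I_f = 1.078 / 0.5058 = 2.131 rad/s.

|ω_f| ≈ 2.13 rad/s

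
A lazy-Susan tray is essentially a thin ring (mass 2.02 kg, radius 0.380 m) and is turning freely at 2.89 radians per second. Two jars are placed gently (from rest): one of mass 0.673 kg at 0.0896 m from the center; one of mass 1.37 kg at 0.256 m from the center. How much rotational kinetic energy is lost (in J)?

energy lost ≈ 0.300 J

The added mass arrives with no angular momentum about the center, and any external torque about the center is negligible, so the system's angular momentum is conserved.
I_p = (2.02)(0.380)² = 0.2917 kg·m².
Added inertia Σmr² = (0.673)(0.0896)² + (1.37)(0.256)² = 0.09519 kg·m²; I_f = 0.2917 + 0.09519 = 0.3869 kg·m².
ω_f = I_p ω_i / I_f = (0.2917)(2.89) / 0.3869 = 2.179 rad/s.
KE_i = ½(0.2917)(2.890 rad/s)² = 1.218 J; KE_f = ½(0.3869)(2.179)² = 0.9184 J.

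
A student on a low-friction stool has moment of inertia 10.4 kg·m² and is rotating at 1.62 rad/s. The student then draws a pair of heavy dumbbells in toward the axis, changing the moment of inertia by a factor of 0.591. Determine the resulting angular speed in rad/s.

ω₂ ≈ 2.74 rad/s

With no external torque about the axis, L is conserved: I₁ω₁ = I₂ω₂.
I₂ = 0.591 × 10.4 = 6.146 kg·m².
ω₂ = I₁ω₁ / I₂ = (10.40)(1.62 rad/s) / (6.146) = 2.741 rad/s.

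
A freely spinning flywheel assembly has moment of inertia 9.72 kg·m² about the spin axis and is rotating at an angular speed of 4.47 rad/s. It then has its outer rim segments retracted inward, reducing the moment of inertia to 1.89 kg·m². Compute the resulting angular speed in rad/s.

ω₂ ≈ 23.0 rad/s

With no external torque about the axis, L is conserved: I₁ω₁ = I₂ω₂.
ω₂ = I₁ω₁ / I₂ = (9.720)(4.47 rad/s) / (1.890) = 22.99 rad/s.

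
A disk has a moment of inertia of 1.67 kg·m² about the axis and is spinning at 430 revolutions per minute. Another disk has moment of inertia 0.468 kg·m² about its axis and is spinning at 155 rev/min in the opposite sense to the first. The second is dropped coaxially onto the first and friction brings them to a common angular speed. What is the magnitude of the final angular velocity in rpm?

|ω_f| ≈ 302 rpm

No external torque acts about the common axis, so total angular momentum is conserved.
Taking A's sense as positive: L = (1.670)(430) − (0.4680)(155) = 645.6 kg·m²·rpm.
Combined I = 1.670 + 0.4680 = 2.138 kg·m².
ω_f = L / I = 645.6 / 2.138 = 301.9 rpm.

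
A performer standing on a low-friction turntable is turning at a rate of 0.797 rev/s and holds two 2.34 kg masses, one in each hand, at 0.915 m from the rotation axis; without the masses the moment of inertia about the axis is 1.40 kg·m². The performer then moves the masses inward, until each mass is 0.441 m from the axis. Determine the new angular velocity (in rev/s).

Angular momentum about the spin axis is conserved since the torque about it is zero.
I₁ = 1.40 + 2(2.34)(0.915)² = 5.318 kg·m²; I₂ = 1.40 + 2(2.34)(0.441)² = 2.310 kg·m².
ω₂ = I₁ω₁ / I₂ = (5.318)(0.797 rev/s) / (2.310) = 1.835 rev/s.

ω₂ ≈ 1.83 rev/s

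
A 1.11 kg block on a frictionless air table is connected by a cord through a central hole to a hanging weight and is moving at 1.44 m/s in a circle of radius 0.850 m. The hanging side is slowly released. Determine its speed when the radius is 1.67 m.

Central (radial) force ⇒ zero torque about the center ⇒ m v r is constant.
v₂ = v₁ r₁ / r₂ = (1.44)(0.850) / (1.67) = 0.7329 m/s.

v₂ ≈ 0.733 m/s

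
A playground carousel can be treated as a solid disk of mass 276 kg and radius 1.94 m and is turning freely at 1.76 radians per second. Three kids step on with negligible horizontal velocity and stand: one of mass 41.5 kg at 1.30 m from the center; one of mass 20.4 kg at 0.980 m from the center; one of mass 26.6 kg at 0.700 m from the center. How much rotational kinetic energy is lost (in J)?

No external torque acts about the center; L_before = L_after.
I_p = ½(276)(1.94)² = 519.4 kg·m².
Added inertia Σmr² = (41.5)(1.30)² + (20.4)(0.980)² + (26.6)(0.700)² = 102.8 kg·m²; I_f = 519.4 + 102.8 = 622.1 kg·m².
ω_f = I_p ω_i / I_f = (519.4)(1.76) / 622.1 = 1.469 rad/s.
KE_i = ½(519.4)(1.760 rad/s)² = 804.4 J; KE_f = ½(622.1)(1.469)² = 671.5 J.

energy lost ≈ 133 J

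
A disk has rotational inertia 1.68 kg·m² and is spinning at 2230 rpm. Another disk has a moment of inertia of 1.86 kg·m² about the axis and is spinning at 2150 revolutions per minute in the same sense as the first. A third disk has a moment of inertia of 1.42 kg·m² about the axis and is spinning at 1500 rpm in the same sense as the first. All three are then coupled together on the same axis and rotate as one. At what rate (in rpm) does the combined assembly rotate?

The coupling torques are internal; angular momentum about the shared axis is conserved.
Taking A's sense as positive: L = (1.680)(2230) + (1.860)(2150) + (1.420)(1500) = 9875 kg·m²·rpm.
Combined I = 1.680 + 1.860 + 1.420 = 4.960 kg·m².
ω_f = L / I = 9875 / 4.960 = 1991 rpm.

|ω_f| ≈ 1990 rpm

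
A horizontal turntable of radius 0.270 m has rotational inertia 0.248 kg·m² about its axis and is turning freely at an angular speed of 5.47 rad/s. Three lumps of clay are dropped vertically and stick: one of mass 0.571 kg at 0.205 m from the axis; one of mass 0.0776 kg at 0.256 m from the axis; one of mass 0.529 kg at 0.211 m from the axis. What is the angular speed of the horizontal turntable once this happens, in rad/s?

The added mass arrives with no angular momentum about the axis, and any external torque about the axis is negligible, so the system's angular momentum is conserved.
Added inertia Σmr² = (0.571)(0.205)² + (0.0776)(0.256)² + (0.529)(0.211)² = 0.05263 kg·m²; I_f = 0.2480 + 0.05263 = 0.3006 kg·m².
ω_f = I_p ω_i / I_f = (0.2480)(5.47) / 0.3006 = 4.512 rad/s.

ω_f ≈ 4.51 rad/s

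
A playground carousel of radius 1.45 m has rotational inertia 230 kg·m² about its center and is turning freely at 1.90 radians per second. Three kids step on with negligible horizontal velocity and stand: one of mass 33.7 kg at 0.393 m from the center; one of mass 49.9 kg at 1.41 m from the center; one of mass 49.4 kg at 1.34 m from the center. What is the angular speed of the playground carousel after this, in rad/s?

ω_f ≈ 1.03 rad/s

The added mass arrives with no angular momentum about the center, and any external torque about the center is negligible, so the system's angular momentum is conserved.
Added inertia Σmr² = (33.7)(0.393)² + (49.9)(1.41)² + (49.4)(1.34)² = 193.1 kg·m²; I_f = 230.0 + 193.1 = 423.1 kg·m².
ω_f = I_p ω_i / I_f = (230.0)(1.90) / 423.1 = 1.033 rad/s.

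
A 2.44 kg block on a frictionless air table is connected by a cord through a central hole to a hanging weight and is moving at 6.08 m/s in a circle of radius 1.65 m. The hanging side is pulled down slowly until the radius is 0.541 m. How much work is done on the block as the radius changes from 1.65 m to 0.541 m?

W ≈ 374 J

The only horizontal force on the mass is along the cord (radial), so it exerts no torque about the hole and angular momentum m v r is conserved.
v₂ = v₁ r₁ / r₂ = (6.08)(1.65) / (0.541) = 18.54 m/s.
W = ΔKE = ½m(v₂² − v₁²) = 374.4 J.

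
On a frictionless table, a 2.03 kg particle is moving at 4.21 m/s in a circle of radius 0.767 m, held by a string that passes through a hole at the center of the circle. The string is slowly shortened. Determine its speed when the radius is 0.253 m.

The only horizontal force on the mass is along the cord (radial), so it exerts no torque about the hole and angular momentum m v r is conserved.
v₂ = v₁ r₁ / r₂ = (4.21)(0.767) / (0.253) = 12.76 m/s.

v₂ ≈ 12.8 m/s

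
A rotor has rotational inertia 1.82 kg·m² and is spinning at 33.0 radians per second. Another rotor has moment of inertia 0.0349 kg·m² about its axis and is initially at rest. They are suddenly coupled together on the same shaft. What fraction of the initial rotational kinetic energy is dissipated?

fraction ≈ 0.0188

No external torque acts about the common axis, so total angular momentum is conserved.
Taking A's sense as positive: L = (1.820)(33.0) = 60.06 kg·m²·rad/s.
Combined I = 1.820 + 0.03490 = 1.855 kg·m².
ω_f = L / I = 60.06 / 1.855 = 32.38 rad/s.
KE_i = ½ΣIω² = 991.0 J; KE_f = ½(1.855)(32.38)² = 972.3 J.
Fraction dissipated = (KE_i − KE_f)/KE_i = 0.01882.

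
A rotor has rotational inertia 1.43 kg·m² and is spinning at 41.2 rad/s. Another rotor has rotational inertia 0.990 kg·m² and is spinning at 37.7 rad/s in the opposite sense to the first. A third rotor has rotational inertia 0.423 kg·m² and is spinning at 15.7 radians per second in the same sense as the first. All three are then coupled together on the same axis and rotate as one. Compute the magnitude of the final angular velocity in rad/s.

The coupling torques are internal; angular momentum about the shared axis is conserved.
Taking A's sense as positive: L = (1.430)(41.2) − (0.9900)(37.7) + (0.4230)(15.7) = 28.23 kg·m²·rad/s.
Combined I = 1.430 + 0.9900 + 0.4230 = 2.843 kg·m².
ω_f = L / I = 28.23 / 2.843 = 9.931 rad/s.

|ω_f| ≈ 9.93 rad/s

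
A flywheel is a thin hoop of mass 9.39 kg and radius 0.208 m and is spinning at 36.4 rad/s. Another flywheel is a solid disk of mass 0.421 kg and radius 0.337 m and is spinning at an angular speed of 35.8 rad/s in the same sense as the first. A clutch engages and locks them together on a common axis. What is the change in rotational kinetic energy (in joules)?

The coupling torques are internal; angular momentum about the shared axis is conserved.
Moments of inertia: I_A = (9.39)(0.208)² = 0.4062 kg·m²; I_B = ½(0.421)(0.337)² = 0.02391 kg·m².
Taking A's sense as positive: L = (0.4062)(36.4) + (0.02391)(35.8) = 15.64 kg·m²·rad/s.
Combined I = 0.4062 + 0.02391 = 0.4302 kg·m².
ω_f = L / I = 15.64 / 0.4302 = 36.37 rad/s.
KE_i = ½ΣIω² = 284.5 J; KE_f = ½(0.4302)(36.37)² = 284.4 J.

ΔKE ≈ -0.00406 J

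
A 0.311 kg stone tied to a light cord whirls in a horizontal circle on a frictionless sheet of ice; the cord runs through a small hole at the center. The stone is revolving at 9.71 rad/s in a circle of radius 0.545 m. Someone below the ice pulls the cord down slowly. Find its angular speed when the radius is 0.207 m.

No torque about the axis ⇒ m r₁² ω₁ = m r₂² ω₂.
ω₂ = ω₁ (r₁/r₂)² = (9.71)(0.545/0.207)² = 67.31 rad/s.

ω₂ ≈ 67.3 rad/s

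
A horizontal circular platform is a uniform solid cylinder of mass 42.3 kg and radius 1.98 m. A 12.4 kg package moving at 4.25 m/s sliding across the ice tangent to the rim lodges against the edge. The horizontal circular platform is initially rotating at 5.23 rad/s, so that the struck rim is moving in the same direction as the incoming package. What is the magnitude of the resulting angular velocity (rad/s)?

About the central axle the impulsive forces during the collision are internal, so angular momentum about that axis is conserved.
I_p = ½(42.3)(1.98)² = 82.92 kg·m². Taking the sense of the package's angular momentum as positive, L_{package} = m v R = (12.4)(4.25)(1.98) = 104.3 kg·m²/s.
L_i = +I_p ω_p + m v R = +(82.92)(5.23) + 104.3 = 538.0 kg·m²/s.
After sticking, I_f = I_p + m R² = 82.92 + (12.4)(1.98)² = 131.5 kg·m².
ω_f = L_i / I_f = 538.0 / 131.5 = 4.090 rad/s.

|ω_f| ≈ 4.09 rad/s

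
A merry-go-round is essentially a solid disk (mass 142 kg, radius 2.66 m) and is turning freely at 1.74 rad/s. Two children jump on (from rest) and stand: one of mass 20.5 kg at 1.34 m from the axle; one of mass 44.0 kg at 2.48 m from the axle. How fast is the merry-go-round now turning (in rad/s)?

ω_f ≈ 1.08 rad/s

No external torque acts about the axle; L_before = L_after.
I_p = ½(142)(2.66)² = 502.4 kg·m².
Added inertia Σmr² = (20.5)(1.34)² + (44.0)(2.48)² = 307.4 kg·m²; I_f = 502.4 + 307.4 = 809.8 kg·m².
ω_f = I_p ω_i / I_f = (502.4)(1.74) / 809.8 = 1.079 rad/s.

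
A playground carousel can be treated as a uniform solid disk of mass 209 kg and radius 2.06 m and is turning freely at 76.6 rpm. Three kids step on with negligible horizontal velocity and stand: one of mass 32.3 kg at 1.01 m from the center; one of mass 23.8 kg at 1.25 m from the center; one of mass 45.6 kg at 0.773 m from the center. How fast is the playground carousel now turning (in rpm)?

ω_f ≈ 62.8 rpm

The added mass arrives with no angular momentum about the center, and any external torque about the center is negligible, so the system's angular momentum is conserved.
I_p = ½(209)(2.06)² = 443.5 kg·m².
Added inertia Σmr² = (32.3)(1.01)² + (23.8)(1.25)² + (45.6)(0.773)² = 97.38 kg·m²; I_f = 443.5 + 97.38 = 540.8 kg·m².
ω_f = I_p ω_i / I_f = (443.5)(76.6) / 540.8 = 62.81 rpm.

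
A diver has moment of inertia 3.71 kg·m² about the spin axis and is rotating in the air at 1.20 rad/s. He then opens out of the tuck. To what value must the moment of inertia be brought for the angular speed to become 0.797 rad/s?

Angular momentum about the spin axis is conserved since the torque about it is zero.
I₂ = I₁ω₁ / ω₂ = (3.71)(1.20) / (0.797) = 5.586 kg·m².

I₂ ≈ 5.59 kg·m²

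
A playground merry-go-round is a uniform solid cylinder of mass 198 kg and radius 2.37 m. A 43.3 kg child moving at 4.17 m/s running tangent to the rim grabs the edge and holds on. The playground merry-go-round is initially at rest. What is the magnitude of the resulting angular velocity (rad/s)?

|ω_f| ≈ 0.535 rad/s

The axle reaction passes through the axle and exerts no torque about it; angular momentum about the axle is conserved through the impact.
I_p = ½(198)(2.37)² = 556.1 kg·m². Taking the sense of the child's angular momentum as positive, L_{child} = m v R = (43.3)(4.17)(2.37) = 427.9 kg·m²/s.
L_i = 0 + 427.9 = 427.9 kg·m²/s.
After sticking, I_f = I_p + m R² = 556.1 + (43.3)(2.37)² = 799.3 kg·m².
ω_f = L_i / I_f = 427.9 / 799.3 = 0.5354 rad/s.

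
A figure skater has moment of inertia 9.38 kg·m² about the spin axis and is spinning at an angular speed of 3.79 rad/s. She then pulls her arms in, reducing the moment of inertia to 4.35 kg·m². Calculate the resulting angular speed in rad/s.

ω₂ ≈ 8.17 rad/s

No external torque acts about the spin axis, so angular momentum is conserved.
ω₂ = I₁ω₁ / I₂ = (9.380)(3.79 rad/s) / (4.350) = 8.172 rad/s.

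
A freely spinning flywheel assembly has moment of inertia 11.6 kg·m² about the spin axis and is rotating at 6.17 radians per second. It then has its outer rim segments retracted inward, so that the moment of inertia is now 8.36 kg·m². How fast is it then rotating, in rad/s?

With no external torque about the axis, L is conserved: I₁ω₁ = I₂ω₂.
ω₂ = I₁ω₁ / I₂ = (11.60)(6.17 rad/s) / (8.360) = 8.561 rad/s.

ω₂ ≈ 8.56 rad/s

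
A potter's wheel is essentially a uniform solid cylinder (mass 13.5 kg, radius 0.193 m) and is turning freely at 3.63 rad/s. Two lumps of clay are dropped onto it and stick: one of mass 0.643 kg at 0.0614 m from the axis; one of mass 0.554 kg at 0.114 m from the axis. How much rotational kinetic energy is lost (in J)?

No external torque acts about the axis; L_before = L_after.
I_p = ½(13.5)(0.193)² = 0.2514 kg·m².
Added inertia Σmr² = (0.643)(0.0614)² + (0.554)(0.114)² = 0.009624 kg·m²; I_f = 0.2514 + 0.009624 = 0.2611 kg·m².
ω_f = I_p ω_i / I_f = (0.2514)(3.63) / 0.2611 = 3.496 rad/s.
KE_i = ½(0.2514)(3.630 rad/s)² = 1.657 J; KE_f = ½(0.2611)(3.496)² = 1.595 J.

energy lost ≈ 0.0611 J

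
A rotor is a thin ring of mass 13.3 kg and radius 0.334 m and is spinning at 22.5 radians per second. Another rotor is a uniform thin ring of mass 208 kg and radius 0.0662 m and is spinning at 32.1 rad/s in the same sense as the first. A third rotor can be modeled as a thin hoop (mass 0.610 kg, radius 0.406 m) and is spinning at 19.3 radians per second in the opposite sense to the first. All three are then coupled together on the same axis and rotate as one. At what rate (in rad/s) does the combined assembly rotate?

|ω_f| ≈ 24.3 rad/s

No external torque acts about the common axis, so total angular momentum is conserved.
Moments of inertia: I_A = (13.3)(0.334)² = 1.484 kg·m²; I_B = (208)(0.0662)² = 0.9115 kg·m²; I_C = (0.610)(0.406)² = 0.1005 kg·m².
Taking A's sense as positive: L = (1.484)(22.5) + (0.9115)(32.1) − (0.1005)(19.3) = 60.70 kg·m²·rad/s.
Combined I = 1.484 + 0.9115 + 0.1005 = 2.496 kg·m².
ω_f = L / I = 60.70 / 2.496 = 24.32 rad/s.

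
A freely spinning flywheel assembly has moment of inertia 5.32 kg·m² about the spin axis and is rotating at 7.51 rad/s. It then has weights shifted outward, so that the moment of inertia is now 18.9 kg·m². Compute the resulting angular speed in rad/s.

Angular momentum about the spin axis is conserved since the torque about it is zero.
ω₂ = I₁ω₁ / I₂ = (5.320)(7.51 rad/s) / (18.90) = 2.114 rad/s.

ω₂ ≈ 2.11 rad/s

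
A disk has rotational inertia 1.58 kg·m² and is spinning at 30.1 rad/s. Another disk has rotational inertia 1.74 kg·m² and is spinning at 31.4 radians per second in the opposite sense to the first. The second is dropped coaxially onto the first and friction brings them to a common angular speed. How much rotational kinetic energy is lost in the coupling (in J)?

ΔKE lost ≈ 1570 J

The coupling torques are internal; angular momentum about the shared axis is conserved.
Taking A's sense as positive: L = (1.580)(30.1) − (1.740)(31.4) = -7.078 kg·m²·rad/s.
Combined I = 1.580 + 1.740 = 3.320 kg·m².
ω_f = L / I = -7.078 / 3.320 = -2.132 rad/s.
KE_i = ½ΣIω² = 1574 J; KE_f = ½(3.320)(2.132)² = 7.545 J.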